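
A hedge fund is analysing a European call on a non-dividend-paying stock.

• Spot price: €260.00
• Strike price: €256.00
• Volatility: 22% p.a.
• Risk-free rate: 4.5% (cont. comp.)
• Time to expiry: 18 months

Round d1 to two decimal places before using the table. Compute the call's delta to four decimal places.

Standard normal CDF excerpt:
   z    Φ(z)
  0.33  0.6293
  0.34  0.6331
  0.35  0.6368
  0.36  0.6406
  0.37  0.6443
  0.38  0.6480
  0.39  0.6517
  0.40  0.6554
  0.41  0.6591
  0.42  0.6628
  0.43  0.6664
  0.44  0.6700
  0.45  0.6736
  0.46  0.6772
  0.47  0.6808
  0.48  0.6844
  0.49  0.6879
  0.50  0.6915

σ√T = 0.22·√1.5 = 0.2694
d₁ = [ln(260/256) + (0.045 + 0.22²/2)·1.5] / 0.2694 = [0.0155 + 0.1038] / 0.2694 = 0.4428 → 0.44
N(d₁) = N(0.44) = 0.6700
Δ_call = N(d₁) = 0.6700

0.6700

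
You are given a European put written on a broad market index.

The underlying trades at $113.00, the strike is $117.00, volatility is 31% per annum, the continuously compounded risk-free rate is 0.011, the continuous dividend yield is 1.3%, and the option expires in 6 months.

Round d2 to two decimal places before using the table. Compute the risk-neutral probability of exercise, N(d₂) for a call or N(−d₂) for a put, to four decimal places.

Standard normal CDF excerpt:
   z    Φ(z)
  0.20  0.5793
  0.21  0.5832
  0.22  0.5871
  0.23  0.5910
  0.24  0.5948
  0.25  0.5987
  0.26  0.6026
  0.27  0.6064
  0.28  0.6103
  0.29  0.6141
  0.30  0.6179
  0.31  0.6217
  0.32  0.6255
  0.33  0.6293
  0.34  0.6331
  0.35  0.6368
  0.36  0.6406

0.6064

σ√T = 0.31 × 0.7071 = 0.2192
d₁ = [ln(113/117) + (0.011 − 0.013 + 0.31²/2)·0.5] / 0.2192 = [-0.0348 + 0.0230] / 0.2192 = -0.0537 → -0.05
d₂ = d₁ − σ√T = -0.0537 − 0.2192 = -0.2729 → -0.27
Risk-neutral Pr[S_T < K] = N(−d₂) = N(0.27) = 0.6064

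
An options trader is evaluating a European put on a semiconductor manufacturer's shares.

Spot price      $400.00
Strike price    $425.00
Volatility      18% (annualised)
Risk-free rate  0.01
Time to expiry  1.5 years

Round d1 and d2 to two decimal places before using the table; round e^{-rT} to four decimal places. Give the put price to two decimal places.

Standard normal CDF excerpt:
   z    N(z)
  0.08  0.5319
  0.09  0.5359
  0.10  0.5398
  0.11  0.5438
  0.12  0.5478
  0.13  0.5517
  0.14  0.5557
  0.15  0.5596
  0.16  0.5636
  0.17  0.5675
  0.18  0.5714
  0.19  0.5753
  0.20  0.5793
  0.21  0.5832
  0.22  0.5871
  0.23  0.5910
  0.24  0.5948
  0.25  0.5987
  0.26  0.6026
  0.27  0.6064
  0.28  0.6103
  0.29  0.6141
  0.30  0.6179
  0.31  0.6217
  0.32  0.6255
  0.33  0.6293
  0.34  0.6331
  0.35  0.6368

σ√T = 0.18 × 1.2247 = 0.2205
ln(S/K) + (r + σ²/2)T = ln(400/425) + (0.01 + 0.18²/2)·1.5 = -0.0606 + 0.0393 = -0.0213
d₁ = -0.0213 / 0.2205 = -0.0967 ≈ -0.10
d₂ = d₁ − σ√T = -0.0967 − 0.2205 = -0.3172 ≈ -0.32
e^(−rT) = e^(−0.01·1.5) = 0.9851
N(−d₂) = N(0.32) = 0.6255;  N(−d₁) = N(0.10) = 0.5398
P = 425·0.9851·0.6255 − 400·0.5398 = 261.8765 − 215.9200 = 45.9565

$45.96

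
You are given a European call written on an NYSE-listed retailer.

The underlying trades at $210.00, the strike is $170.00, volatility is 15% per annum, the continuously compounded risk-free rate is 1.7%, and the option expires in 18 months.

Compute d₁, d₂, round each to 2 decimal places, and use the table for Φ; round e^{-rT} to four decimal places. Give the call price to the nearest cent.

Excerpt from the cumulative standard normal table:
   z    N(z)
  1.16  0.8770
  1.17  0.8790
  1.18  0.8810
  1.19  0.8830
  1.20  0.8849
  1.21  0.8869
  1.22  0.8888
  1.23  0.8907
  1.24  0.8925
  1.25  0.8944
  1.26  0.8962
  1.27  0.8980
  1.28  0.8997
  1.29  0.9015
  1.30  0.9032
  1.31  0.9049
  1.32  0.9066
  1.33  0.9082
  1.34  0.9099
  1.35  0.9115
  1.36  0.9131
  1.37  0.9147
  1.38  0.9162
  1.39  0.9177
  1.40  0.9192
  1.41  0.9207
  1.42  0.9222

σ√T = 0.15·√1.5 = 0.1837
d₁ = [ln(210/170) + (0.017 + 0.15²/2)·1.5] / 0.1837 = [0.2113 + 0.0424] / 0.1837 = 1.3809 ⇒ 1.38
d₂ = d₁ − σ√T = 1.3809 − 0.1837 = 1.1972 ⇒ 1.20
exp(−rT) = exp(−0.017·1.5) = 0.9748
C = 210·N(1.38) − 170·0.9748·N(1.20) = 210·0.9162 − 170·0.9748·0.8849 = 192.4020 − 146.6421 = 45.7599

$45.76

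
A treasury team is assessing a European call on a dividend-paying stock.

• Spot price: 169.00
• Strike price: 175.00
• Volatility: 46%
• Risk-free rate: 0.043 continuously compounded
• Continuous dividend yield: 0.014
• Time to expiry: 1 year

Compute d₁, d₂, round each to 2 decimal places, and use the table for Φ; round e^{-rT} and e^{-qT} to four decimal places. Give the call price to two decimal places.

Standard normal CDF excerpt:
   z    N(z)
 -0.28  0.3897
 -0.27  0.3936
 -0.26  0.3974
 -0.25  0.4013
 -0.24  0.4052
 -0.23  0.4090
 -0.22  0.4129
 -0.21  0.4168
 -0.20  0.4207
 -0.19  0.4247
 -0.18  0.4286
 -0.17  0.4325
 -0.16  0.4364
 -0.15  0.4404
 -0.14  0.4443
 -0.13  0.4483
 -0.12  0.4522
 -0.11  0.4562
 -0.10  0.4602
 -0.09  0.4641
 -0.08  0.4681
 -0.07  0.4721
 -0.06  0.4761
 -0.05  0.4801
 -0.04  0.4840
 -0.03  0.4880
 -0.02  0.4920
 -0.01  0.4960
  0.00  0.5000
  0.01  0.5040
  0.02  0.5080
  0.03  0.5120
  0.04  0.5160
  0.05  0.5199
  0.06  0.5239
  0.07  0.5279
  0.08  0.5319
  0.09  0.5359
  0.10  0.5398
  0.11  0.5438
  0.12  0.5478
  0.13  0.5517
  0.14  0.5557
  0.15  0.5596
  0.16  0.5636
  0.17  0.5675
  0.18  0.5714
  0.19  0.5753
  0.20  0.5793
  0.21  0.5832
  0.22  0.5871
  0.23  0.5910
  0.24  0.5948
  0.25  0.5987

T = 1;  σ√T = 0.4600
ln(S/K) + (r − q + σ²/2)T = ln(169/175) + (0.043 − 0.014 + 0.46²/2)·1 = -0.0349 + 0.1348 = 0.0999
d₁ = 0.0999 / 0.4600 = 0.2172 ≈ 0.22
d₂ = d₁ − σ√T = 0.2172 − 0.4600 = -0.2428 ≈ -0.24
exp(−qT) = exp(−0.014·1) = 0.9861;  exp(−rT) = exp(−0.043·1) = 0.9579
C = 169·0.9861·N(0.22) − 175·0.9579·N(-0.24) = 169·0.9861·0.5871 − 175·0.9579·0.4052 = 97.8407 − 67.9247 = 29.9161

29.92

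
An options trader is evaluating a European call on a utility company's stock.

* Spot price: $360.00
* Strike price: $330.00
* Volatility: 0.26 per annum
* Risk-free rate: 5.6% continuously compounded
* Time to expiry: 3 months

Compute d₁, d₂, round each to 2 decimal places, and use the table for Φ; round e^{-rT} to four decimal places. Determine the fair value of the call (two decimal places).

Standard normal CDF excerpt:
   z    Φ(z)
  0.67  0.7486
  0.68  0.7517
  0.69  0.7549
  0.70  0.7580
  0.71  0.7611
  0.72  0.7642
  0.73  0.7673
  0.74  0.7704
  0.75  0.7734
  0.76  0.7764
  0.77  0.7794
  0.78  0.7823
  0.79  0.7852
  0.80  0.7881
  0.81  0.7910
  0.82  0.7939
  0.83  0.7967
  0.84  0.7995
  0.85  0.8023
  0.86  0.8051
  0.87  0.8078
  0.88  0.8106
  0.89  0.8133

$40.15

T = 0.25;  σ√T = 0.1300
d₁ = [ln(360/330) + (0.056 + 0.26²/2)·0.25] / 0.1300 = [0.0870 + 0.0225] / 0.1300 = 0.8420 ≈ 0.84
d₂ = d₁ − σ√T = 0.8420 − 0.1300 = 0.7120 ≈ 0.71
e^(−rT) = e^(−0.056·0.25) = 0.9861
N(d₁) = N(0.84) = 0.7995;  N(d₂) = N(0.71) = 0.7611
C = 360·0.7995 − 330·0.9861·0.7611 = 287.8200 − 247.6718 = 40.1482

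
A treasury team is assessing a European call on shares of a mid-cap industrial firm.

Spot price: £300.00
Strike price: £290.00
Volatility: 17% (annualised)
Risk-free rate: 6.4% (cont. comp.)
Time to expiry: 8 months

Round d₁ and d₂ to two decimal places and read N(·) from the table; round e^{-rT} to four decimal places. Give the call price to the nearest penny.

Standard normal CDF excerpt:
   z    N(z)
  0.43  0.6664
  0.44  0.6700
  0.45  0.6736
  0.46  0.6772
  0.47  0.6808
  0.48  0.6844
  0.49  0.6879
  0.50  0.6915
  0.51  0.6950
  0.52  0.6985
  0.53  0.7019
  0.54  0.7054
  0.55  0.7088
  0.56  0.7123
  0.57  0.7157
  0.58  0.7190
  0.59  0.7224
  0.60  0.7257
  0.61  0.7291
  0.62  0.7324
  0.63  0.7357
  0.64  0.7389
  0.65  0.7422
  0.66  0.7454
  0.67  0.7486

T = 0.6667;  σ√T = 0.1388
d₁ = [ln(300/290) + (0.064 + 0.17²/2)·0.6667] / 0.1388 = [0.0339 + 0.0523] / 0.1388 = 0.6210 ⇒ 0.62
d₂ = d₁ − σ√T = 0.6210 − 0.1388 = 0.4822 ⇒ 0.48
exp(−rT) = exp(−0.064·0.6667) = 0.9582
C = 300·N(0.62) − 290·0.9582·N(0.48) = 300·0.7324 − 290·0.9582·0.6844 = 219.7200 − 190.1797 = 29.5403

£29.54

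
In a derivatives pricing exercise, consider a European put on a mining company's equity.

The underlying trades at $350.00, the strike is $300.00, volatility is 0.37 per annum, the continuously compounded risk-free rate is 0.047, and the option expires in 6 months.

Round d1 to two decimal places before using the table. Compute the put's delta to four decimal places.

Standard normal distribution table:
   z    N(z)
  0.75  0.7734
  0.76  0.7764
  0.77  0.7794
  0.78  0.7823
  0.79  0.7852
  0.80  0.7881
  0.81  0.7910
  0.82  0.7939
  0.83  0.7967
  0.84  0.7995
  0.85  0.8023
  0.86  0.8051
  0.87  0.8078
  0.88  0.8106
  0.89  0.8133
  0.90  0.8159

-0.2090

σ√T = 0.37 × 0.7071 = 0.2616
ln(S/K) + (r + σ²/2)T = ln(350/300) + (0.047 + 0.37²/2)·0.5 = 0.1542 + 0.0577 = 0.2119
d₁ = 0.2119 / 0.2616 = 0.8098 ⇒ 0.81
N(d₁) = N(0.81) = 0.7910
Δ_put = N(d₁) − 1 = 0.7910 − 1 = -0.2090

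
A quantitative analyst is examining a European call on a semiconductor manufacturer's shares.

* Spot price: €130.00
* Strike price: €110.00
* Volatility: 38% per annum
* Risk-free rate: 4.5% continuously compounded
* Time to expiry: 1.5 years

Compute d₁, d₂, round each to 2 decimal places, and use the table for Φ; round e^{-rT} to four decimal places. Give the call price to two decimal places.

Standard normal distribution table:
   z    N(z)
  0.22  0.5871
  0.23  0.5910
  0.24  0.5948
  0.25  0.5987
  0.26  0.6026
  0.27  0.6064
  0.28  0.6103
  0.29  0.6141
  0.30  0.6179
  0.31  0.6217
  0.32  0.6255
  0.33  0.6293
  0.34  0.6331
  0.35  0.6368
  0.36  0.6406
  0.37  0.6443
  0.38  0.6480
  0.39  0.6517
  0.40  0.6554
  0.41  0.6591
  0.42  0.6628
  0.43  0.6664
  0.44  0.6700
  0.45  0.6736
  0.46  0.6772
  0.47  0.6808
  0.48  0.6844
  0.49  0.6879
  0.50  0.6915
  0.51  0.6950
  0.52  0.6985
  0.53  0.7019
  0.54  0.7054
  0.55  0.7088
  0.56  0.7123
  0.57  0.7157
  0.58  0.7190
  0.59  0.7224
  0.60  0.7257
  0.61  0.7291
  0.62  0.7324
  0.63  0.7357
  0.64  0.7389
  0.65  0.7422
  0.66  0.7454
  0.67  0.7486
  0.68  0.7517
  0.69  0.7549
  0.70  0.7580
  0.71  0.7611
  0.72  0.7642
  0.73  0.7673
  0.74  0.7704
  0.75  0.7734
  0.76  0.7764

σ√T = 0.38·√1.5 = 0.4654
d₁ = [ln(130/110) + (0.045 + 0.38²/2)·1.5] / 0.4654 = [0.1671 + 0.1758] / 0.4654 = 0.7367 ≈ 0.74
d₂ = d₁ − σ√T = 0.7367 − 0.4654 = 0.2713 ≈ 0.27
exp(−rT) = exp(−0.045·1.5) = 0.9347
N(d₁) = N(0.74) = 0.7704;  N(d₂) = N(0.27) = 0.6064
C = 130·0.7704 − 110·0.9347·0.6064 = 100.1520 − 62.3482 = 37.8038

€37.80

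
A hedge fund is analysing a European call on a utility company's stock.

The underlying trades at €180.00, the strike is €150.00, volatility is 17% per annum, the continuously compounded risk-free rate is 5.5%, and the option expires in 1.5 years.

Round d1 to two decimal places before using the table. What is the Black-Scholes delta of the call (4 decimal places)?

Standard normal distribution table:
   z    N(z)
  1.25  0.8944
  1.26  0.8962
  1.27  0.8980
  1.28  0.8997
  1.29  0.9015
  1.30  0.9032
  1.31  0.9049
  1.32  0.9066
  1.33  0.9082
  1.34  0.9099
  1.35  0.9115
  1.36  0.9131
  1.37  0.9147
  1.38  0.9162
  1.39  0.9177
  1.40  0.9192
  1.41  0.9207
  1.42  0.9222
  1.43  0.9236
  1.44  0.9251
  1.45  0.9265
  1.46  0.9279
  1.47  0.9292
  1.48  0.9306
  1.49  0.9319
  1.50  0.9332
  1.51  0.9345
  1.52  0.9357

T = 1.5;  σ√T = 0.2082
d₁ = [ln(180/150) + (0.055 + 0.17²/2)·1.5] / 0.2082 = [0.1823 + 0.1042] / 0.2082 = 1.3760 → 1.38
N(d₁) = N(1.38) = 0.9162
Δ_call = N(d₁) = 0.9162

0.9162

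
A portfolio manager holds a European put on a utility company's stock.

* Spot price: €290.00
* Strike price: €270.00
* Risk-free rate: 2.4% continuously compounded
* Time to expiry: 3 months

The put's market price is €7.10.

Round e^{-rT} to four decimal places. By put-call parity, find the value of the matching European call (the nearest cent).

€28.72

exp(−rT) = exp(−0.024·0.25) = 0.9940
Put-call parity: C − P = S − K·e^(−rT) = 290 − 270·0.9940 = 290 − 268.3800 = 21.6200
C = P + (C − P) = 7.10 + (21.6200) = 28.7200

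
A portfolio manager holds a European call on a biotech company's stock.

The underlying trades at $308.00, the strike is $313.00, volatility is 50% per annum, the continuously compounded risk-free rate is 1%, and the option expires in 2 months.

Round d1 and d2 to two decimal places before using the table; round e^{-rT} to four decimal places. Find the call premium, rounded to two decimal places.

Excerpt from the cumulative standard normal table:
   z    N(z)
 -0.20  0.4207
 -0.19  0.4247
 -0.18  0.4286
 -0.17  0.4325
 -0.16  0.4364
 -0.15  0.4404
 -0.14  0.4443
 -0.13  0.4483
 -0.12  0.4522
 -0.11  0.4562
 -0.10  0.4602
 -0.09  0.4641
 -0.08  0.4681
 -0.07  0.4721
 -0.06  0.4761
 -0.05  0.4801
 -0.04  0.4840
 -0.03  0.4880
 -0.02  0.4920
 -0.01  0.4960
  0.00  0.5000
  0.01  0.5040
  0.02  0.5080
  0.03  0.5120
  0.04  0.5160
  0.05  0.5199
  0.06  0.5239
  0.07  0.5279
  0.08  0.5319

$22.55

σ√T = 0.5 × 0.4082 = 0.2041
ln(S/K) + (r + σ²/2)T = ln(308/313) + (0.01 + 0.5²/2)·0.1667 = -0.0161 + 0.0225 = 0.0064
d₁ = 0.0064 / 0.2041 = 0.0313 ≈ 0.03
d₂ = d₁ − σ√T = 0.0313 − 0.2041 = -0.1728 ≈ -0.17
exp(−rT) = exp(−0.01·0.1667) = 0.9983
N(d₁) = N(0.03) = 0.5120;  N(d₂) = N(-0.17) = 0.4325
C = 308·0.5120 − 313·0.9983·0.4325 = 157.6960 − 135.1424 = 22.5536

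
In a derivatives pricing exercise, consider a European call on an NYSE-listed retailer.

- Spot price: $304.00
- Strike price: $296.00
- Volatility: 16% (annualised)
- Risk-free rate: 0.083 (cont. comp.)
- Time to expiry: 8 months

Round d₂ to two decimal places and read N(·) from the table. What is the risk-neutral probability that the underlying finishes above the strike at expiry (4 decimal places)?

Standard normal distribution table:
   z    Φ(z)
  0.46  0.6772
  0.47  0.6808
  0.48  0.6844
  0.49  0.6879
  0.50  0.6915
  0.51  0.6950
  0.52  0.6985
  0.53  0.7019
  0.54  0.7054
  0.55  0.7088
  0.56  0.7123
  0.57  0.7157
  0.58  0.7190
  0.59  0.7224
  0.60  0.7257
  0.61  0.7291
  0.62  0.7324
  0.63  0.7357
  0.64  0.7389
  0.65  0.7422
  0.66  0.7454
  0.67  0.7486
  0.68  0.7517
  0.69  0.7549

0.7123

σ√T = 0.16 × 0.8165 = 0.1306
d₁ = [ln(304/296) + (0.083 + 0.16²/2)·0.6667] / 0.1306 = [0.0267 + 0.0639] / 0.1306 = 0.6930 → 0.69
d₂ = d₁ − σ√T = 0.6930 − 0.1306 = 0.5624 → 0.56
Pr(exercise) under Q = N(d₂) = 0.7123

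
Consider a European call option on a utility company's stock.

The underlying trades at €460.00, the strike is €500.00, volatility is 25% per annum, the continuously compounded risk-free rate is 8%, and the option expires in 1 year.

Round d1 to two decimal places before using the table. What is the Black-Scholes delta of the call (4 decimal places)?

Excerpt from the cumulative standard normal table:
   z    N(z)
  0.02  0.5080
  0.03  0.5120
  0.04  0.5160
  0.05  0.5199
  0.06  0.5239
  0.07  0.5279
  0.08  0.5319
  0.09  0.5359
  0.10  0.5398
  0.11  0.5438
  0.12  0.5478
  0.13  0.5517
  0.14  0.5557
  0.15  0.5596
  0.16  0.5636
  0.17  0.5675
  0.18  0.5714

σ√T = 0.25 × 1.0000 = 0.2500
d₁ = [ln(460/500) + (0.08 + ½·0.25²)·1] / (σ√T) = (-0.0834 + 0.1113) / 0.2500 = 0.1115 ≈ 0.11
N(d₁) = N(0.11) = 0.5438
Δ_call = N(d₁) = 0.5438

0.5438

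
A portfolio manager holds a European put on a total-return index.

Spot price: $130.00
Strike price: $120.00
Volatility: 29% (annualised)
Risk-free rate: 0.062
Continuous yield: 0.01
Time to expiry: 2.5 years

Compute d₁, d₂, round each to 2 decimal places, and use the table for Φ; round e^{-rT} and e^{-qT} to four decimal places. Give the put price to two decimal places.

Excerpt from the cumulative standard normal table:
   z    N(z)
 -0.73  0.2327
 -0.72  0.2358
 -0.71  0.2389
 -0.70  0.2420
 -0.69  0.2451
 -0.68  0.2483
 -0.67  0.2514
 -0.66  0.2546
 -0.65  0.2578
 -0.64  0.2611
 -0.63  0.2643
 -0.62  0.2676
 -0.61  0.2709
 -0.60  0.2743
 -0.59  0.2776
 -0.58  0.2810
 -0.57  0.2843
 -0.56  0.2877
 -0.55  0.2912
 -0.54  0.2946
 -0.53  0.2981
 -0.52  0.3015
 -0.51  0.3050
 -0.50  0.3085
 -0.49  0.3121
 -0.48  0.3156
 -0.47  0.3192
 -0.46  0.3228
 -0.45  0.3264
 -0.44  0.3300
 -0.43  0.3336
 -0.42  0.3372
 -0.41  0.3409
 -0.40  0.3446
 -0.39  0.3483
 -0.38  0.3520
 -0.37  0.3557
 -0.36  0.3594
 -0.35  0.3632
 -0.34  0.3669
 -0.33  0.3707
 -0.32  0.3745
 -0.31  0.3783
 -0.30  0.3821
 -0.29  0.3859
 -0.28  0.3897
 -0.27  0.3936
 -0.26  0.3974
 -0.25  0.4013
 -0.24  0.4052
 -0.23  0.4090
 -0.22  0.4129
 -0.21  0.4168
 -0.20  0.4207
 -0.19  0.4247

$10.96

σ√T = 0.29·√2.5 = 0.4585
d₁ = [ln(130/120) + (0.062 − 0.01 + ½·0.29²)·2.5] / (σ√T) = (0.0800 + 0.2351) / 0.4585 = 0.6873 which rounds to 0.69
d₂ = 0.6873 − 0.4585 = 0.2288 which rounds to 0.23
e^(−qT) = e^(−0.01·2.5) = 0.9753;  e^(−rT) = e^(−0.062·2.5) = 0.8564
N(−d₂) = N(-0.23) = 0.4090;  N(−d₁) = N(-0.69) = 0.2451
P = 120·0.8564·0.4090 − 130·0.9753·0.2451 = 42.0321 − 31.0760 = 10.9561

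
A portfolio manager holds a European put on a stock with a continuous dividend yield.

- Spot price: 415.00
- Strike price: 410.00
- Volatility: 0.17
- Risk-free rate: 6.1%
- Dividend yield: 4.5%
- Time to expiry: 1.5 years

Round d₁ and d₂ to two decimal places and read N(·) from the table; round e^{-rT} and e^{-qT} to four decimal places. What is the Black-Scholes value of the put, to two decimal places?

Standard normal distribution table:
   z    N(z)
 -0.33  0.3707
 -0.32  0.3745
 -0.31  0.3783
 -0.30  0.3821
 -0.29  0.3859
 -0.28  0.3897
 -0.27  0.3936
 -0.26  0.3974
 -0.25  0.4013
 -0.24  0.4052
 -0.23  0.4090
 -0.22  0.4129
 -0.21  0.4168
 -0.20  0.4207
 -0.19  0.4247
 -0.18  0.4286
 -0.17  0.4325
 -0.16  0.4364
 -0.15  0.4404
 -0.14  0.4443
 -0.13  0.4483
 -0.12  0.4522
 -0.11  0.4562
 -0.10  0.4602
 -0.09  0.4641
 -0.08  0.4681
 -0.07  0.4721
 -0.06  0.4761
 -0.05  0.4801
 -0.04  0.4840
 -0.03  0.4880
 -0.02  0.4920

σ√T = 0.17 × 1.2247 = 0.2082
d₁ = [ln(415/410) + (0.061 − 0.045 + ½·0.17²)·1.5] / (σ√T) = (0.0121 + 0.0457) / 0.2082 = 0.2776 ≈ 0.28
d₂ = 0.2776 − 0.2082 = 0.0694 ≈ 0.07
e^(−qT) = e^(−0.045·1.5) = 0.9347;  e^(−rT) = e^(−0.061·1.5) = 0.9126
P = 410·0.9126·N(-0.07) − 415·0.9347·N(-0.28) = 410·0.9126·0.4721 − 415·0.9347·0.3897 = 176.6438 − 151.1648 = 25.4789

25.48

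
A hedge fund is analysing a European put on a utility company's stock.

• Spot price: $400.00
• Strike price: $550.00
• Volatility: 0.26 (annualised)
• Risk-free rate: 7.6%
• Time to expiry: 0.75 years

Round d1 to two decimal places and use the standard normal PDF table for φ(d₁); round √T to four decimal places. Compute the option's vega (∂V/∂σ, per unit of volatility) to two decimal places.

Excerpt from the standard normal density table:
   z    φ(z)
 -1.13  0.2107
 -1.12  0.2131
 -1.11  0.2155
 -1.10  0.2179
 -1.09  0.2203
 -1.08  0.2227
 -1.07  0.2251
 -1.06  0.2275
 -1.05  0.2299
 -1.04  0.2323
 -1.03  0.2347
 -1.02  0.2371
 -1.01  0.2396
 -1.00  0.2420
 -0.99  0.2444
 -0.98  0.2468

T = 0.75;  σ√T = 0.2252
d₁ = [ln(400/550) + (0.076 + 0.26²/2)·0.75] / 0.2252 = [-0.3185 + 0.0824] / 0.2252 = -1.0486 → -1.05
√T = √0.75 = 0.8660
φ(d₁) = φ(-1.05) = 0.2299
vega = S·φ(d₁)·√T = 400·0.2299·0.8660 = 79.6374
(Vega is the same for a European call and put with the same parameters.)

79.64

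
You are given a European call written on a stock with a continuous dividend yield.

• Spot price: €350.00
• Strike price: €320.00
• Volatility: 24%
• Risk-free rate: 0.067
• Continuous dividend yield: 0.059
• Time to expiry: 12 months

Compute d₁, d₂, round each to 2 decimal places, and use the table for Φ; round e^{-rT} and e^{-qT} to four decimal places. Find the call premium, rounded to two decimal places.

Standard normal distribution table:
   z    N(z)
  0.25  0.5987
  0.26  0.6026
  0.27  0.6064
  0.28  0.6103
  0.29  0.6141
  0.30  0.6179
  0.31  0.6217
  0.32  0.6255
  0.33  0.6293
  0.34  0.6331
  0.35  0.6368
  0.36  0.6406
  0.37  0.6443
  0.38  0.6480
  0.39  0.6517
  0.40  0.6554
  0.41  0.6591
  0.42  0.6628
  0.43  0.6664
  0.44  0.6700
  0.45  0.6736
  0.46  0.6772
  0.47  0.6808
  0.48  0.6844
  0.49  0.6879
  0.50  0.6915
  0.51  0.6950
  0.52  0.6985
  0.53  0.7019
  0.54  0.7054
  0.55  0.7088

T = 1;  σ√T = 0.2400
ln(S/K) + (r − q + σ²/2)T = ln(350/320) + (0.067 − 0.059 + 0.24²/2)·1 = 0.0896 + 0.0368 = 0.1264
d₁ = 0.1264 / 0.2400 = 0.5267 ⇒ 0.53
d₂ = d₁ − σ√T = 0.5267 − 0.2400 = 0.2867 ⇒ 0.29
e^(−qT) = e^(−0.059·1) = 0.9427;  e^(−rT) = e^(−0.067·1) = 0.9352
C = 350·0.9427·N(0.53) − 320·0.9352·N(0.29) = 350·0.9427·0.7019 − 320·0.9352·0.6141 = 231.5884 − 183.7780 = 47.8104

€47.81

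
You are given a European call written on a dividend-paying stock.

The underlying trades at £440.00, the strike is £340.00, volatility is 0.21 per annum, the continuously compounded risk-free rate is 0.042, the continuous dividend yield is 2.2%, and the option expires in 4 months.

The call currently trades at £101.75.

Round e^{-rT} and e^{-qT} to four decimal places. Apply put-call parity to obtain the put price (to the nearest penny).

£0.24

e^(−qT) = e^(−0.022·0.3333) = 0.9927;  e^(−rT) = e^(−0.042·0.3333) = 0.9861
Put-call parity: C − P = S·e^(−qT) − K·e^(−rT) = 440·0.9927 − 340·0.9861 = 436.7880 − 335.2740 = 101.5140
P = C − (C − P) = 101.75 − (101.5140) = 0.2360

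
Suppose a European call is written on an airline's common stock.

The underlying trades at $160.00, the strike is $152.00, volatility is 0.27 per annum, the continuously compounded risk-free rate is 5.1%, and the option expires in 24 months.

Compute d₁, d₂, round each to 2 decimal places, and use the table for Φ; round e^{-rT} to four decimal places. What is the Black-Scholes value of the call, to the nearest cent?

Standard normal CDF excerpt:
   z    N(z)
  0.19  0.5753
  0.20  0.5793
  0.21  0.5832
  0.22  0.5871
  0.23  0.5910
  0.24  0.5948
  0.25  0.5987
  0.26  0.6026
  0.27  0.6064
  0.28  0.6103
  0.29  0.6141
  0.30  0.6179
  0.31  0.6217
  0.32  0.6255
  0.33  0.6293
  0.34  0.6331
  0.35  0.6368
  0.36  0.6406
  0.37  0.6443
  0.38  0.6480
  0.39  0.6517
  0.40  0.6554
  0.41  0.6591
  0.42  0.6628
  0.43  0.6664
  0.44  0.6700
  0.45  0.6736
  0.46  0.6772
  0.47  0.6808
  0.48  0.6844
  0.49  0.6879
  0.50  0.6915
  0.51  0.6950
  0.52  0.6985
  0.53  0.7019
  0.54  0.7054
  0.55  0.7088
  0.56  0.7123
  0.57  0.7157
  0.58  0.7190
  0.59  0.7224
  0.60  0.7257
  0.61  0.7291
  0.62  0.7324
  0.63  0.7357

T = 2;  σ√T = 0.3818
d₁ = [ln(160/152) + (0.051 + 0.27²/2)·2] / 0.3818 = [0.0513 + 0.1749] / 0.3818 = 0.5924 ⇒ 0.59
d₂ = d₁ − σ√T = 0.5924 − 0.3818 = 0.2105 ⇒ 0.21
exp(−rT) = exp(−0.051·2) = 0.9030
C = 160·N(0.59) − 152·0.9030·N(0.21) = 160·0.7224 − 152·0.9030·0.5832 = 115.5840 − 80.0477 = 35.5363

$35.54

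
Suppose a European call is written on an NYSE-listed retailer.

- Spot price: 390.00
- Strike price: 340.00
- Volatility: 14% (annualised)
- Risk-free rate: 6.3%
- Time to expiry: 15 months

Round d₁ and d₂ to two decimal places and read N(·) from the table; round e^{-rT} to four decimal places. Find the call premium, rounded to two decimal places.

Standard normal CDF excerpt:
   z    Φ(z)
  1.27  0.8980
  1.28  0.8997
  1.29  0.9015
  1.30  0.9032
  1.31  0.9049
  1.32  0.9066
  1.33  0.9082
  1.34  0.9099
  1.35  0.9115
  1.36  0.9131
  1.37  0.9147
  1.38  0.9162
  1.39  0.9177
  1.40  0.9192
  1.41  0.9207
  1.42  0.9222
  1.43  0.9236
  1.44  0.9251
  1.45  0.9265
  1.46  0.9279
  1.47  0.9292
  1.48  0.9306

σ√T = 0.14 × 1.1180 = 0.1565
ln(S/K) + (r + σ²/2)T = ln(390/340) + (0.063 + 0.14²/2)·1.25 = 0.1372 + 0.0910 = 0.2282
d₁ = 0.2282 / 0.1565 = 1.4579 → 1.46
d₂ = d₁ − σ√T = 1.4579 − 0.1565 = 1.3014 → 1.30
e^(−rT) = e^(−0.063·1.25) = 0.9243
N(d₁) = N(1.46) = 0.9279;  N(d₂) = N(1.30) = 0.9032
C = 390·0.9279 − 340·0.9243·0.9032 = 361.8810 − 283.8414 = 78.0396

78.04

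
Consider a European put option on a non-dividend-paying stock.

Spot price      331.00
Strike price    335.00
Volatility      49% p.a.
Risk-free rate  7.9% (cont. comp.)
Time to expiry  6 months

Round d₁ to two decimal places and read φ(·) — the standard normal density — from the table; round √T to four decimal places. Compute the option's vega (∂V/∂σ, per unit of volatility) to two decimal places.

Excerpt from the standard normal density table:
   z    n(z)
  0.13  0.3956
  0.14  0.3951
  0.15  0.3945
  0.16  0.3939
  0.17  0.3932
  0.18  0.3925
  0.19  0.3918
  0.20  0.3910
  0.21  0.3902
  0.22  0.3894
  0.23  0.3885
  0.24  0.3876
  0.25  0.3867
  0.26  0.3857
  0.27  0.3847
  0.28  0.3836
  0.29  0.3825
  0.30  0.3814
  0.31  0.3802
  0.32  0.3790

σ√T = 0.49 × 0.7071 = 0.3465
d₁ = [ln(331/335) + (0.079 + 0.49²/2)·0.5] / 0.3465 = [-0.0120 + 0.0995] / 0.3465 = 0.2526 which rounds to 0.25
√T = √0.5 = 0.7071
φ(d₁) = φ(0.25) = 0.3867
vega = S·φ(d₁)·√T = 331·0.3867·0.7071 = 90.5072

90.51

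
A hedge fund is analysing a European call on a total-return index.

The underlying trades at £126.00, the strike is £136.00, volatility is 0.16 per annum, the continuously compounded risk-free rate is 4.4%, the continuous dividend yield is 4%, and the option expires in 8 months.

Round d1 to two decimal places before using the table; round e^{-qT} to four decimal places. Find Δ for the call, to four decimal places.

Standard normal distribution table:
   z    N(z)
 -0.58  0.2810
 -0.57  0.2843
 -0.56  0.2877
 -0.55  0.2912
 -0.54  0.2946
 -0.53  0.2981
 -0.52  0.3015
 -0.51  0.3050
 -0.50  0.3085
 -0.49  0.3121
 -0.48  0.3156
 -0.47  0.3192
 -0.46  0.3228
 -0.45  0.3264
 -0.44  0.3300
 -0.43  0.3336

T = 0.6667;  σ√T = 0.1306
d₁ = [ln(126/136) + (0.044 − 0.04 + 0.16²/2)·0.6667] / 0.1306 = [-0.0764 + 0.0112] / 0.1306 = -0.4989 ≈ -0.50
N(d₁) = N(-0.50) = 0.3085
Δ_call = e^(−qT)·N(d₁) = 0.9737·0.3085 = 0.3004

0.3004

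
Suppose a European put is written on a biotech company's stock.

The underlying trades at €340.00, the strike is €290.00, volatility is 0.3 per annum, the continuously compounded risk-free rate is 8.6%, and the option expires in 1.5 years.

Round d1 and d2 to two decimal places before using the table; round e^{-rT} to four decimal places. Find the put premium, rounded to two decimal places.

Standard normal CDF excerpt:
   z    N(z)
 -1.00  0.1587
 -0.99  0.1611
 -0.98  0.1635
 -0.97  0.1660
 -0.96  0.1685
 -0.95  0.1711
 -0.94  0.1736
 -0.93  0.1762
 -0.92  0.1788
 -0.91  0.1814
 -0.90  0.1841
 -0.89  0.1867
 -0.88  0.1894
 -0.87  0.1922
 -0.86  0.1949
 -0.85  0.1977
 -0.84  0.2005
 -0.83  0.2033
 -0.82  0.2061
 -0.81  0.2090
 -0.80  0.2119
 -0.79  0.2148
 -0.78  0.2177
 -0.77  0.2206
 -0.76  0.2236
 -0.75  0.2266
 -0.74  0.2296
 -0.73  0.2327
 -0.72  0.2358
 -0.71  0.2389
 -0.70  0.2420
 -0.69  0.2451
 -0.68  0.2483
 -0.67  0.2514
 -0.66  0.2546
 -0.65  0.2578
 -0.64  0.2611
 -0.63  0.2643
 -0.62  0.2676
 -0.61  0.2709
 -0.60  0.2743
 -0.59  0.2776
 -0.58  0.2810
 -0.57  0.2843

€13.48

T = 1.5;  σ√T = 0.3674
d₁ = [ln(340/290) + (0.086 + 0.3²/2)·1.5] / 0.3674 = [0.1591 + 0.1965] / 0.3674 = 0.9677 → 0.97
d₂ = d₁ − σ√T = 0.9677 − 0.3674 = 0.6003 → 0.60
exp(−rT) = exp(−0.086·1.5) = 0.8790
N(−d₂) = N(-0.60) = 0.2743;  N(−d₁) = N(-0.97) = 0.1660
P = 290·0.8790·0.2743 − 340·0.1660 = 69.9218 − 56.4400 = 13.4818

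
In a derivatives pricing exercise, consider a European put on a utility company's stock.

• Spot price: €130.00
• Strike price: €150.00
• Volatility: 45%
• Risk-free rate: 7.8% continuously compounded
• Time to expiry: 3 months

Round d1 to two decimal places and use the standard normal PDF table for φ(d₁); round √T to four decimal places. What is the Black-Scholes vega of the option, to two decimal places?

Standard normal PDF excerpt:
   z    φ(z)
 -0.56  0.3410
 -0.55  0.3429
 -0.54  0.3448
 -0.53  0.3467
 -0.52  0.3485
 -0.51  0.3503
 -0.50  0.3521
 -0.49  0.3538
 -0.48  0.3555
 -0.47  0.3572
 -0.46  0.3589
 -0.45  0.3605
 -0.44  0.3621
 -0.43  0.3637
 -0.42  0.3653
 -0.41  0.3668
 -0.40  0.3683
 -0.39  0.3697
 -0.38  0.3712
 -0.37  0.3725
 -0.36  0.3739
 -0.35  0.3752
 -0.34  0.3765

23.54

σ√T = 0.45·√0.25 = 0.2250
d₁ = [ln(130/150) + (0.078 + ½·0.45²)·0.25] / (σ√T) = (-0.1431 + 0.0448) / 0.2250 = -0.4368 ≈ -0.44
√T = √0.25 = 0.5000
φ(d₁) = φ(-0.44) = 0.3621
vega = S·φ(d₁)·√T = 130·0.3621·0.5000 = 23.5365
(The call has the same vega.)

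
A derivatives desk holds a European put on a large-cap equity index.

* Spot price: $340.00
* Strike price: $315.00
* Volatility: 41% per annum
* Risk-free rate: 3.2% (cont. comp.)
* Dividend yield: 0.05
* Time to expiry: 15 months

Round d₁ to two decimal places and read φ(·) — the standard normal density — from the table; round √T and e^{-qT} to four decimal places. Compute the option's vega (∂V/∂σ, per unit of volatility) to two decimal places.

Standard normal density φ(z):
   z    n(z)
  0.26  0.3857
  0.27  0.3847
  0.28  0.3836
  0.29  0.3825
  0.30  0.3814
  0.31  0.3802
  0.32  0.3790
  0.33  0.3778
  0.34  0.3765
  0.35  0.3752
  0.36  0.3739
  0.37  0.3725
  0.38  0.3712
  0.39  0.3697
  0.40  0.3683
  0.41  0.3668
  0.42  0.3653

133.98

T = 1.25;  σ√T = 0.4584
ln(S/K) + (r − q + σ²/2)T = ln(340/315) + (0.032 − 0.05 + 0.41²/2)·1.25 = 0.0764 + 0.0826 = 0.1589
d₁ = 0.1589 / 0.4584 = 0.3467 → 0.35
√T = √1.25 = 1.1180
φ(d₁) = φ(0.35) = 0.3752
e^(−qT) = e^(−0.05·1.25) = 0.9394
vega = S·e^(−qT)·φ(d₁)·√T = 340·0.9394·0.3752·1.1180 = 133.9782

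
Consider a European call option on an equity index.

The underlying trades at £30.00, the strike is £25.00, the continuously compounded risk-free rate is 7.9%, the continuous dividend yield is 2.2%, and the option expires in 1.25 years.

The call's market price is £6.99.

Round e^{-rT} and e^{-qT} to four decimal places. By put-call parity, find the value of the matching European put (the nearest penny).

exp(−qT) = exp(−0.022·1.25) = 0.9729;  exp(−rT) = exp(−0.079·1.25) = 0.9060
Put-call parity: C − P = S·e^(−qT) − K·e^(−rT) = 30·0.9729 − 25·0.9060 = 29.1870 − 22.6500 = 6.5370
P = C − (C − P) = 6.99 − (6.5370) = 0.4530

£0.45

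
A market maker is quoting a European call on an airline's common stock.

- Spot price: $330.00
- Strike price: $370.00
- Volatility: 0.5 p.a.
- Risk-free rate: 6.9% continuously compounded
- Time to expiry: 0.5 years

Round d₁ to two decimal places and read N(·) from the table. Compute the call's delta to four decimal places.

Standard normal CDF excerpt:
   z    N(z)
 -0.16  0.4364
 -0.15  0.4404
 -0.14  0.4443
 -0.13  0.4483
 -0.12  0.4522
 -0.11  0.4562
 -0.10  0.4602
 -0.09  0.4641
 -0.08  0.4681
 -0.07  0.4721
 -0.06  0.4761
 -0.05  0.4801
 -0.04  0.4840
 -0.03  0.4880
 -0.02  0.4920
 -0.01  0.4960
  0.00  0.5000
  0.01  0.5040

σ√T = 0.5 × 0.7071 = 0.3536
ln(S/K) + (r + σ²/2)T = ln(330/370) + (0.069 + 0.5²/2)·0.5 = -0.1144 + 0.0970 = -0.0174
d₁ = -0.0174 / 0.3536 = -0.0492 which rounds to -0.05
N(d₁) = N(-0.05) = 0.4801
Δ_call = N(d₁) = 0.4801

0.4801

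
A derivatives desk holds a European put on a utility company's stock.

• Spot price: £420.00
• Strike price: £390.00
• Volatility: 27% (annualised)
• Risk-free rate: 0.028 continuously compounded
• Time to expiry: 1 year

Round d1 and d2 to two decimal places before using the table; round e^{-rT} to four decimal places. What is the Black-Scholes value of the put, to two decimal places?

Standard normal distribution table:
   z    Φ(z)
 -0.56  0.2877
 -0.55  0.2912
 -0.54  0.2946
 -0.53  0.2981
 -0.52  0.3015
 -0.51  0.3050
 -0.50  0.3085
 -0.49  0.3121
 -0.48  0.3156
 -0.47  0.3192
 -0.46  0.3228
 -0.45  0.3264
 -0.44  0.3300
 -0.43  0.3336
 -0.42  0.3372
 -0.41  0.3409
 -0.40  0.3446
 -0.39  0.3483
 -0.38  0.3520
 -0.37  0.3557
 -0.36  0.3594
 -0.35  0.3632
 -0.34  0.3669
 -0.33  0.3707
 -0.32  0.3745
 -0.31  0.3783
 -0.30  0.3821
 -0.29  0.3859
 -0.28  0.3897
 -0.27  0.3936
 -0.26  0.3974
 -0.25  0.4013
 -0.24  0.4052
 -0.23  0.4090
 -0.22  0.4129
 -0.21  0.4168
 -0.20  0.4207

£25.57

σ√T = 0.27 × 1.0000 = 0.2700
d₁ = [ln(420/390) + (0.028 + 0.27²/2)·1] / 0.2700 = [0.0741 + 0.0645] / 0.2700 = 0.5132 ⇒ 0.51
d₂ = d₁ − σ√T = 0.5132 − 0.2700 = 0.2432 ⇒ 0.24
exp(−rT) = exp(−0.028·1) = 0.9724
N(−d₂) = N(-0.24) = 0.4052;  N(−d₁) = N(-0.51) = 0.3050
P = 390·0.9724·0.4052 − 420·0.3050 = 153.6664 − 128.1000 = 25.5664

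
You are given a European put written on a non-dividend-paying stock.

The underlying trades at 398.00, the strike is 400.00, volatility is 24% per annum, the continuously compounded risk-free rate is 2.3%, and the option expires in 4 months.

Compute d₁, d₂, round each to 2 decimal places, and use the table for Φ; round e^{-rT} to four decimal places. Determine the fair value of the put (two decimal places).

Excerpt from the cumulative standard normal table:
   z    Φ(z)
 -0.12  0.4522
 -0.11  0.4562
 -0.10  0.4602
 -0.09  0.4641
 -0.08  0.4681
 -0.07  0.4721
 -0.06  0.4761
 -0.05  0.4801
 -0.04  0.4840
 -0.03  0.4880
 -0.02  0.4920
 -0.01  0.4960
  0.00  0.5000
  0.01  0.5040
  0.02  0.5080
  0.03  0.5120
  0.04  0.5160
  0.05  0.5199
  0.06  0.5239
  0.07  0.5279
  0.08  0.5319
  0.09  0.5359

21.67

σ√T = 0.24·√0.3333 = 0.1386
d₁ = [ln(398/400) + (0.023 + 0.24²/2)·0.3333] / 0.1386 = [-0.0050 + 0.0173] / 0.1386 = 0.0884 ⇒ 0.09
d₂ = d₁ − σ√T = 0.0884 − 0.1386 = -0.0501 ⇒ -0.05
e^(−rT) = e^(−0.023·0.3333) = 0.9924
P = 400·0.9924·N(0.05) − 398·N(-0.09) = 400·0.9924·0.5199 − 398·0.4641 = 206.3795 − 184.7118 = 21.6677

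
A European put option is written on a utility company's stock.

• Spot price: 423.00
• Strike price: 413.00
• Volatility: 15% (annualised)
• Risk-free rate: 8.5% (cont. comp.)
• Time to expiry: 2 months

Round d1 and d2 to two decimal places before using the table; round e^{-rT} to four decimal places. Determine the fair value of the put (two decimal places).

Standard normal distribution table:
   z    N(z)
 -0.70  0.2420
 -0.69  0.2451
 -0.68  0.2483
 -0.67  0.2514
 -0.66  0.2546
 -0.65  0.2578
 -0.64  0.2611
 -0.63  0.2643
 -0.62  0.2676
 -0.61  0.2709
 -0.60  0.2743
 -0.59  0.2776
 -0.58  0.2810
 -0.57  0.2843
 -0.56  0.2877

σ√T = 0.15·√0.1667 = 0.0612
ln(S/K) + (r + σ²/2)T = ln(423/413) + (0.085 + 0.15²/2)·0.1667 = 0.0239 + 0.0160 = 0.0400
d₁ = 0.0400 / 0.0612 = 0.6526 → 0.65
d₂ = d₁ − σ√T = 0.6526 − 0.0612 = 0.5914 → 0.59
exp(−rT) = exp(−0.085·0.1667) = 0.9859
N(−d₂) = N(-0.59) = 0.2776;  N(−d₁) = N(-0.65) = 0.2578
P = 413·0.9859·0.2776 − 423·0.2578 = 113.0323 − 109.0494 = 3.9829

3.98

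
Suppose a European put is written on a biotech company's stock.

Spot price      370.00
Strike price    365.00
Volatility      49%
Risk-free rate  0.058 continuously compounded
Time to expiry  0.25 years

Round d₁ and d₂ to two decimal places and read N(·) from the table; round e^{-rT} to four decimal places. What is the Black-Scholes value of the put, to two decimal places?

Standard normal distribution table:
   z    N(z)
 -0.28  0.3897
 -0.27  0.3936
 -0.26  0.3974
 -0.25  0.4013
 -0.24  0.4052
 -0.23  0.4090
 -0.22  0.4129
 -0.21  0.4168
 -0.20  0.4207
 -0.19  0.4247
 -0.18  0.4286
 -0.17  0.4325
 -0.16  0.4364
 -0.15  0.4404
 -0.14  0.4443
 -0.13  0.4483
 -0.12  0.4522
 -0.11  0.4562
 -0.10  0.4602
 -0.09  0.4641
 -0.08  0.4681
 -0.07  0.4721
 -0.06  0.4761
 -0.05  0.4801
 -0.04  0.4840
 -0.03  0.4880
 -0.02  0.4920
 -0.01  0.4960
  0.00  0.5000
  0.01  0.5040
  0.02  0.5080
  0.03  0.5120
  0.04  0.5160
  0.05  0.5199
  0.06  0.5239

σ√T = 0.49 × 0.5000 = 0.2450
d₁ = [ln(370/365) + (0.058 + 0.49²/2)·0.25] / 0.2450 = [0.0136 + 0.0445] / 0.2450 = 0.2372 ≈ 0.24
d₂ = d₁ − σ√T = 0.2372 − 0.2450 = -0.0078 ≈ -0.01
e^(−rT) = e^(−0.058·0.25) = 0.9856
N(−d₂) = N(0.01) = 0.5040;  N(−d₁) = N(-0.24) = 0.4052
P = 365·0.9856·0.5040 − 370·0.4052 = 181.3110 − 149.9240 = 31.3870

31.39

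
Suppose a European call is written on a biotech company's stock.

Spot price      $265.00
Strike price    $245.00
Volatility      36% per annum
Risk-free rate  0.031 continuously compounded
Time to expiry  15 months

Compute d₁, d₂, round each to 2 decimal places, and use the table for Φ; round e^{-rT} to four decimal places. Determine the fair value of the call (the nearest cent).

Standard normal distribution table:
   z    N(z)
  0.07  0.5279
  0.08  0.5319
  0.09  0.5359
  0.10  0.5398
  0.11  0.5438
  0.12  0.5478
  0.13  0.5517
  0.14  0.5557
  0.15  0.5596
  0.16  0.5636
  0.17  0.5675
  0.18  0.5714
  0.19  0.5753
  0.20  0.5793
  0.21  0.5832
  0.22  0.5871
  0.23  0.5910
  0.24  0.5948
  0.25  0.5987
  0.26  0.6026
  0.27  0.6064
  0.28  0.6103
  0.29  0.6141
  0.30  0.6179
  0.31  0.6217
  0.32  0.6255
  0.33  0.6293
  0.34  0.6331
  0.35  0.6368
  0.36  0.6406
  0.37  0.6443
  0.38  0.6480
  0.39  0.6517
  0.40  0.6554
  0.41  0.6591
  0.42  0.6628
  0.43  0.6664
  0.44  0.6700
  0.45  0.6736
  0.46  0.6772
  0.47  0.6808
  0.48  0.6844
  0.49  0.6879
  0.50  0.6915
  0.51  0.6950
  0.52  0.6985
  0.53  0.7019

$55.99

σ√T = 0.36 × 1.1180 = 0.4025
ln(S/K) + (r + σ²/2)T = ln(265/245) + (0.031 + 0.36²/2)·1.25 = 0.0785 + 0.1197 = 0.1982
d₁ = 0.1982 / 0.4025 = 0.4925 ⇒ 0.49
d₂ = d₁ − σ√T = 0.4925 − 0.4025 = 0.0900 ⇒ 0.09
exp(−rT) = exp(−0.031·1.25) = 0.9620
N(d₁) = N(0.49) = 0.6879;  N(d₂) = N(0.09) = 0.5359
C = 265·0.6879 − 245·0.9620·0.5359 = 182.2935 − 126.3063 = 55.9872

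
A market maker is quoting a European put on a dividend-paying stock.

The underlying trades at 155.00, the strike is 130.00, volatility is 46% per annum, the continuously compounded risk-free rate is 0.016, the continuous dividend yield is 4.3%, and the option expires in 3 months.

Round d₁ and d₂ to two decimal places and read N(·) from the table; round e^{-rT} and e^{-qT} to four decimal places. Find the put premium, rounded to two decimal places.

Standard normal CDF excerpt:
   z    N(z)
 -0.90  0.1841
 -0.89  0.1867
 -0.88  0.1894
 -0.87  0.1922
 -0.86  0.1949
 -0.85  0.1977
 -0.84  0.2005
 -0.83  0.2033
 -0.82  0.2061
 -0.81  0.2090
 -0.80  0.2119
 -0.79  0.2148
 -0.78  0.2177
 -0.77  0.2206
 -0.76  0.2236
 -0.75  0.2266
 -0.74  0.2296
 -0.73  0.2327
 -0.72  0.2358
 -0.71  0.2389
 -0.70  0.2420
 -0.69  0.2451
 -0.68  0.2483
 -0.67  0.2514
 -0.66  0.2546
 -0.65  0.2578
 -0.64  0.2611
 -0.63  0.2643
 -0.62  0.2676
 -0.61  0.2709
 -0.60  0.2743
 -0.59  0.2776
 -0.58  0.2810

4.33

T = 0.25;  σ√T = 0.2300
d₁ = [ln(155/130) + (0.016 − 0.043 + ½·0.46²)·0.25] / (σ√T) = (0.1759 + 0.0197) / 0.2300 = 0.8504 ⇒ 0.85
d₂ = 0.8504 − 0.2300 = 0.6204 ⇒ 0.62
exp(−qT) = exp(−0.043·0.25) = 0.9893;  exp(−rT) = exp(−0.016·0.25) = 0.9960
N(−d₂) = N(-0.62) = 0.2676;  N(−d₁) = N(-0.85) = 0.1977
P = 130·0.9960·0.2676 − 155·0.9893·0.1977 = 34.6488 − 30.3156 = 4.3332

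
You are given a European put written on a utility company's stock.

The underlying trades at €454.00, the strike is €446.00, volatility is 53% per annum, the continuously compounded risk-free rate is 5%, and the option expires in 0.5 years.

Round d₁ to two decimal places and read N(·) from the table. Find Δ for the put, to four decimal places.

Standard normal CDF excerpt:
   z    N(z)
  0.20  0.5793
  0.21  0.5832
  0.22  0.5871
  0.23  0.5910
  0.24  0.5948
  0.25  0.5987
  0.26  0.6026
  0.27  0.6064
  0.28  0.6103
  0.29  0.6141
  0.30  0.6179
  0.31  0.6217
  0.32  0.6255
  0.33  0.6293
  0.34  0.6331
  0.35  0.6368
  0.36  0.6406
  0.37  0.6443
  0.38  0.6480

T = 0.5;  σ√T = 0.3748
ln(S/K) + (r + σ²/2)T = ln(454/446) + (0.05 + 0.53²/2)·0.5 = 0.0178 + 0.0952 = 0.1130
d₁ = 0.1130 / 0.3748 = 0.3015 ≈ 0.30
N(d₁) = N(0.30) = 0.6179
Δ_put = N(d₁) − 1 = 0.6179 − 1 = -0.3821

-0.3821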